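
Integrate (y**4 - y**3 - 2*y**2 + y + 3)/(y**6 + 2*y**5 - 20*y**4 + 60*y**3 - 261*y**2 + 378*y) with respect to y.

log(y)/126 + 7*log(y - 3)/90 - 5*log(y - 2)/234 - 1321*log(y + 7)/18270 + 3*log(y**2 + 9)/754 + 343*atan(y/3)/3393 + C

Factor the denominator: y*(y - 3)*(y - 2)*(y + 7)*(y**2 + 9).
Partial-fraction decomposition: (9*y + 343)/(1131*(y**2 + 9)) - 1321/(18270*(y + 7)) - 5/(234*(y - 2)) + 7/(90*(y - 3)) + 1/(126*y).
Integrate each term; A/(y−a) gives A·log|y−a|; the (By+D)/(y²+p²) term gives a log and an atan.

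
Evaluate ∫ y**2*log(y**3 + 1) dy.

y**3*log(y**3 + 1)/3 - y**3/3 + log(y**3 + 1)/3 + C

Let u = y**3 + 1, so du = (3*y**2) dy.
The integral becomes (1/3)·∫ log(u) du; integrate by parts with u′=log(u), dv′=du.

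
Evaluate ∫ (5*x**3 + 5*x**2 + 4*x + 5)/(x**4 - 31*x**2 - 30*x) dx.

Factor the denominator: x*(x - 6)*(x + 1)*(x + 5).
Partial-fraction decomposition: 103/(44*(x + 5)) + 1/(28*(x + 1)) + 1289/(462*(x - 6)) - 1/(6*x).
Integrate each term: A/(x−a) contributes A·log|x−a|.

-log(x)/6 + 1289*log(x - 6)/462 + log(x + 1)/28 + 103*log(x + 5)/44 + C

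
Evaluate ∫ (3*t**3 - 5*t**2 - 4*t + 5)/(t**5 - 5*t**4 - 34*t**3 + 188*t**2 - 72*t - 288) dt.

449*log(t - 6)/672 - 101*log(t - 4)/200 + log(t - 2)/192 - log(t + 1)/525 - 799*log(t + 6)/4800 + C

Factor the denominator: (t - 6)*(t - 4)*(t - 2)*(t + 1)*(t + 6).
Partial-fraction decomposition: -799/(4800*(t + 6)) - 1/(525*(t + 1)) + 1/(192*(t - 2)) - 101/(200*(t - 4)) + 449/(672*(t - 6)).
Integrate each term: A/(t−a) contributes A·log|t−a|.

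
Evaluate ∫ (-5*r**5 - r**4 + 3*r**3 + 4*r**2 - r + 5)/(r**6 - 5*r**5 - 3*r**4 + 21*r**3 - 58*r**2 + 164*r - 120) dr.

Factor the denominator: (r - 5)*(r - 2)*(r - 1)*(r + 3)*(r**2 + 4).
Partial-fraction decomposition: 3*(23*r - 1538)/(3016*(r**2 + 4)) - 1097/(2080*(r + 3)) + 1/(16*(r - 1)) + 133/(120*(r - 2)) - 15775/(2784*(r - 5)).
Integrate each term; A/(r−a) gives A·log|r−a|; the (Br+D)/(r²+p²) term gives a log and an atan.

-15775*log(r - 5)/2784 + 133*log(r - 2)/120 + log(r - 1)/16 - 1097*log(r + 3)/2080 + 69*log(r**2 + 4)/6032 - 2307*atan(r/2)/3016 + C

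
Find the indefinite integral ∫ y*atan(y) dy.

Use integration by parts with u = arctan(y), dv = y dy.
Then du = 1/(y**2 + 1) dy.

y**2*atan(y)/2 - y/2 + atan(y)/2 + C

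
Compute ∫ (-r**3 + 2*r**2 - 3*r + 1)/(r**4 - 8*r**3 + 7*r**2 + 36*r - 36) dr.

Factor the denominator: (r - 6)*(r - 3)*(r - 1)*(r + 2).
Partial-fraction decomposition: -23/(120*(r + 2)) - 1/(30*(r - 1)) + 17/(30*(r - 3)) - 161/(120*(r - 6)).
Integrate each term: A/(r−a) contributes A·log|r−a|.

-161*log(r - 6)/120 + 17*log(r - 3)/30 - log(r - 1)/30 - 23*log(r + 2)/120 + C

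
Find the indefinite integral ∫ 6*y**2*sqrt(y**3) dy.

Let u = y**3, so du = (3*y**2) dy.
Rewriting, the integral becomes 2·∫ √u du = 2·(2/3)u^(3/2).
Substituting back, u = y**3.

4*(y**3)**(3/2)/3 + C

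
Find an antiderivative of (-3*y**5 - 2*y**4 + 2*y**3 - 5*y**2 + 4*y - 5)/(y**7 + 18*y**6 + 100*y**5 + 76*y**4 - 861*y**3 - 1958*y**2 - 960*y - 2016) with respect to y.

-5*log(y - 3)/252 + 125819*log(y + 4)/24276 - 20095*log(y + 6)/1332 + 2977*log(y + 7)/300 - 3*log(y**2 + 1)/534650 + 517*atan(y)/534650 + 111/(34*y + 136) + C

Factor the denominator: (y - 3)*(y + 4)**2*(y + 6)*(y + 7)*(y**2 + 1).
Partial-fraction decomposition: -(6*y - 517)/(534650*(y**2 + 1)) + 2977/(300*(y + 7)) - 20095/(1332*(y + 6)) + 125819/(24276*(y + 4)) - 111/(34*(y + 4)**2) - 5/(252*(y - 3)).
Integrate each term; A/(y−a) gives A·log|y−a|; the (By+D)/(y²+p²) term gives a log and an atan.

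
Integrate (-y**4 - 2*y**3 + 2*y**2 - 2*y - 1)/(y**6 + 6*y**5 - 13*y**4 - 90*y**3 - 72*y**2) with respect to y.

log(y)/96 - 361*log(y - 4)/5600 - 2*log(y + 1)/25 - 2*log(y + 3)/189 + 781*log(y + 6)/5400 - 1/(72*y) + C

Factor the denominator: y**2*(y - 4)*(y + 1)*(y + 3)*(y + 6).
Partial-fraction decomposition: 781/(5400*(y + 6)) - 2/(189*(y + 3)) - 2/(25*(y + 1)) - 361/(5600*(y - 4)) + 1/(96*y) + 1/(72*y**2).
Integrate each term; A/(y−a) gives A·log|y−a|; A/(y−a)² gives −A/(y−a).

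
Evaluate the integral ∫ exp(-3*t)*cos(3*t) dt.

exp(-3*t)*sin(3*t)/6 - exp(-3*t)*cos(3*t)/6 + C

Let I denote the integral. Integrate by parts with u = cos(3*t), dv = exp(-3*t) dt, so v = -exp(-3*t)/3: I = -exp(-3*t)*cos(3*t)/3 − ∫ exp(-3*t)*sin(3*t) dt.
Apply parts again with u = sin(3*t), dv = exp(-3*t) dt: ∫ exp(-3*t)*sin(3*t) dt = -exp(-3*t)*sin(3*t)/3 + I. Substituting back brings back I: I = exp(-3*t)*sin(3*t)/3 - exp(-3*t)*cos(3*t)/3 − I.
Solving for I: (1 + 1)·I equals the remaining terms, so I = (1/2)·(exp(-3*t)*sin(3*t)/3 - exp(-3*t)*cos(3*t)/3).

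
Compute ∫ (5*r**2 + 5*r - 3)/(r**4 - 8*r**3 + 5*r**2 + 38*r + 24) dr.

207*log(r - 6)/98 - 97*log(r - 4)/50 - 211*log(r + 1)/1225 + 3/(35*r + 35) + C

Factor the denominator: (r - 6)*(r - 4)*(r + 1)**2.
Partial-fraction decomposition: -211/(1225*(r + 1)) - 3/(35*(r + 1)**2) - 97/(50*(r - 4)) + 207/(98*(r - 6)).
Integrate each term; A/(r−a) gives A·log|r−a|; A/(r−a)² gives −A/(r−a).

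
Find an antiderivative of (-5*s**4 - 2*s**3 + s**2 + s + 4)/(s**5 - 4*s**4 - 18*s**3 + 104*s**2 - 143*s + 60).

-1384*log(s - 4)/81 + 443*log(s - 3)/32 - 71*log(s - 1)/108 - 2851*log(s + 5)/2592 + 1/(36*s - 36) + C

Factor the denominator: (s - 4)*(s - 3)*(s - 1)**2*(s + 5).
Partial-fraction decomposition: -2851/(2592*(s + 5)) - 71/(108*(s - 1)) - 1/(36*(s - 1)**2) + 443/(32*(s - 3)) - 1384/(81*(s - 4)).
Integrate each term; A/(s−a) gives A·log|s−a|; A/(s−a)² gives −A/(s−a).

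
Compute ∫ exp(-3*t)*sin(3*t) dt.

Let I denote the integral. Integrate by parts with u = sin(3*t), dv = exp(-3*t) dt, so v = -exp(-3*t)/3: I = -exp(-3*t)*sin(3*t)/3 + ∫ exp(-3*t)*cos(3*t) dt.
Apply parts again with u = cos(3*t), dv = exp(-3*t) dt: ∫ exp(-3*t)*cos(3*t) dt = -exp(-3*t)*cos(3*t)/3 − I. Substituting back brings back I: I = -exp(-3*t)*sin(3*t)/3 - exp(-3*t)*cos(3*t)/3 − I.
Solving for I: (1 + 1)·I equals the remaining terms, so I = (1/2)·(-exp(-3*t)*sin(3*t)/3 - exp(-3*t)*cos(3*t)/3).

-exp(-3*t)*sin(3*t)/6 - exp(-3*t)*cos(3*t)/6 + C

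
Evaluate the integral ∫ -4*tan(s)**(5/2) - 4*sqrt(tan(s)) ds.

-8*tan(s)**(3/2)/3 + C

Let u = tan(s), so du = (tan(s)**2 + 1) ds.
Rewriting, the integral becomes -4·∫ √u du = -4·(2/3)u^(3/2).
Substituting back, u = tan(s).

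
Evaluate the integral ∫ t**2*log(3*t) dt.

Use integration by parts with u = log(3*t), dv = t**2 dt.
Then du = 1/t dt and v = t**3/3.

t**3*(log(t) + log(3))/3 - t**3/9 + C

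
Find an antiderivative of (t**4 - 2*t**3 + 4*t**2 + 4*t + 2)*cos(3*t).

Use integration by parts with u = t**4 - 2*t**3 + 4*t**2 + 4*t + 2, dv = cos(3*t) dt, so v = sin(3*t)/3.
Apply parts 4 times (tabular method): alternate signs, differentiate u down to 0, integrate dv up.

t**4*sin(3*t)/3 - 2*t**3*sin(3*t)/3 + 4*t**3*cos(3*t)/9 + 8*t**2*sin(3*t)/9 - 2*t**2*cos(3*t)/3 + 16*t*sin(3*t)/9 + 16*t*cos(3*t)/27 + 38*sin(3*t)/81 + 16*cos(3*t)/27 + C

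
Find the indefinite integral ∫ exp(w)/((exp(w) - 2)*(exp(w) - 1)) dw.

log(exp(w) - 2) - log(exp(w) - 1) + C

Let u = e^w, du = e^w dw.
The integral becomes ∫ du/((u-1)(u-2)); decompose into partial fractions.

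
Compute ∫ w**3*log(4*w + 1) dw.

Use integration by parts with u = log(4*w + 1), dv = w**3 dw.
Then du = 4/(4*w + 1) dw and v = w**4/4.

w**4*log(4*w + 1)/4 - w**4/16 + w**3/48 - w**2/128 + w/256 - log(4*w + 1)/1024 + C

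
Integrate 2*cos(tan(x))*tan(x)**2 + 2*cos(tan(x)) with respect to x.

2*sin(tan(x)) + C

Let u = tan(x), so du = (tan(x)**2 + 1) dx.
Rewriting, the integral becomes 2·∫ cos(u) du = 2·sin(u).
Substituting back, u = tan(x).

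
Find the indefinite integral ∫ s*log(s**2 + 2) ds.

Let u = s**2 + 2, so du = (2*s) ds.
The integral becomes (1/2)·∫ log(u) du; integrate by parts with u′=log(u), dv′=du.

s**2*log(s**2 + 2)/2 - s**2/2 + log(s**2 + 2) + C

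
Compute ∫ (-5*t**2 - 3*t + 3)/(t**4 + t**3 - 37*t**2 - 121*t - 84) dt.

Factor the denominator: (t - 7)*(t + 1)*(t + 3)*(t + 4).
Partial-fraction decomposition: 65/(33*(t + 4)) - 33/(20*(t + 3)) - 1/(48*(t + 1)) - 263/(880*(t - 7)).
Integrate each term: A/(t−a) contributes A·log|t−a|.

-263*log(t - 7)/880 - log(t + 1)/48 - 33*log(t + 3)/20 + 65*log(t + 4)/33 + C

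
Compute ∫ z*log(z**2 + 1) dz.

Let u = z**2 + 1, so du = (2*z) dz.
The integral becomes (1/2)·∫ log(u) du; integrate by parts with u′=log(u), dv′=du.

z**2*log(z**2 + 1)/2 - z**2/2 + log(z**2 + 1)/2 + C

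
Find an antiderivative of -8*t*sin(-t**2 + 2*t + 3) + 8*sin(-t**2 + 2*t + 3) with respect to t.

-4*cos(-t**2 + 2*t + 3) + C

Let u = t**2 - 2*t - 3, so du = (2*t - 2) dt.
Rewriting, the integral becomes 4·∫ sin(u) du = 4·-cos(u).
Substituting back, u = t**2 - 2*t - 3.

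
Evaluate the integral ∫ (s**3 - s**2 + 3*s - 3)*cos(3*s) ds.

Use integration by parts with u = s**3 - s**2 + 3*s - 3, dv = cos(3*s) ds, so v = sin(3*s)/3.
Apply parts 3 times (tabular method): alternate signs, differentiate u down to 0, integrate dv up.

s**3*sin(3*s)/3 - s**2*sin(3*s)/3 + s**2*cos(3*s)/3 + 7*s*sin(3*s)/9 - 2*s*cos(3*s)/9 - 25*sin(3*s)/27 + 7*cos(3*s)/27 + C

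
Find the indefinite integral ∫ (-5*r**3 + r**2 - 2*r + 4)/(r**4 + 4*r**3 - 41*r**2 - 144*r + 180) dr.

Factor the denominator: (r - 6)*(r - 1)*(r + 5)*(r + 6).
Partial-fraction decomposition: -283/(21*(r + 6)) + 332/(33*(r + 5)) + 1/(105*(r - 1)) - 263/(165*(r - 6)).
Integrate each term: A/(r−a) contributes A·log|r−a|.

-263*log(r - 6)/165 + log(r - 1)/105 + 332*log(r + 5)/33 - 283*log(r + 6)/21 + C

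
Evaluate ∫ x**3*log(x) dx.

Use integration by parts with u = log(x), dv = x**3 dx.
Then du = 1/x dx and v = x**4/4.

x**4*log(x)/4 - x**4/16 + C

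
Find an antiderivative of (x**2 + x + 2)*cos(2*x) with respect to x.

Use integration by parts with u = x**2 + x + 2, dv = cos(2*x) dx, so v = sin(2*x)/2.
Apply parts 2 times (tabular method): alternate signs, differentiate u down to 0, integrate dv up.

x**2*sin(2*x)/2 + x*sin(2*x)/2 + x*cos(2*x)/2 + 3*sin(2*x)/4 + cos(2*x)/4 + C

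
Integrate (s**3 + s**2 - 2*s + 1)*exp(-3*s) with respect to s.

(-9*s**3 - 18*s**2 + 6*s - 7)*exp(-3*s)/27 + C

Use integration by parts with u = s**3 + s**2 - 2*s + 1, dv = exp(-3*s) ds, so v = -exp(-3*s)/3.
Apply parts 3 times (tabular method): alternate signs, differentiate u down to 0, integrate dv up.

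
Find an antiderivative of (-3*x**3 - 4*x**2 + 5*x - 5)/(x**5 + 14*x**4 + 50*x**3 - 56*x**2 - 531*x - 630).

Factor the denominator: (x - 3)*(x + 2)*(x + 3)*(x + 5)*(x + 7).
Partial-fraction decomposition: 793/(400*(x + 7)) - 245/(96*(x + 5)) + 25/(48*(x + 3)) + 7/(75*(x + 2)) - 107/(2400*(x - 3)).
Integrate each term: A/(x−a) contributes A·log|x−a|.

-107*log(x - 3)/2400 + 7*log(x + 2)/75 + 25*log(x + 3)/48 - 245*log(x + 5)/96 + 793*log(x + 7)/400 + C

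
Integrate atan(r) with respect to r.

r*atan(r) - log(r**2 + 1)/2 + C

Use integration by parts with u = arctan(r), dv = dr.
Then du = 1/(r**2 + 1) dr.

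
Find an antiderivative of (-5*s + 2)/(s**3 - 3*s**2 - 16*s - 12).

-log(s - 6)/2 - log(s + 1) + 3*log(s + 2)/2 + C

Factor the denominator: (s - 6)*(s + 1)*(s + 2).
Partial-fraction decomposition: 3/(2*(s + 2)) - 1/(s + 1) - 1/(2*(s - 6)).
Integrate each term: A/(s−a) contributes A·log|s−a|.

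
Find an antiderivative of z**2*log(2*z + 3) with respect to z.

z**3*log(2*z + 3)/3 - z**3/9 + z**2/4 - 3*z/4 + 9*log(2*z + 3)/8 + C

Use integration by parts with u = log(2*z + 3), dv = z**2 dz.
Then du = 2/(2*z + 3) dz and v = z**3/3.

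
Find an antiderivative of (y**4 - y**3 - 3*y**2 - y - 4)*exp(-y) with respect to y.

(-y**4 - 3*y**3 - 6*y**2 - 11*y - 7)*exp(-y) + C

Use integration by parts with u = y**4 - y**3 - 3*y**2 - y - 4, dv = exp(-y) dy, so v = -exp(-y).
Apply parts 4 times (tabular method): alternate signs, differentiate u down to 0, integrate dv up.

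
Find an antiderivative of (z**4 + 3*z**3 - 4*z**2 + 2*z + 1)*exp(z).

Use integration by parts with u = z**4 + 3*z**3 - 4*z**2 + 2*z + 1, dv = exp(z) dz, so v = exp(z).
Apply parts 4 times (tabular method): alternate signs, differentiate u down to 0, integrate dv up.

(z**4 - z**3 - z**2 + 4*z - 3)*exp(z) + C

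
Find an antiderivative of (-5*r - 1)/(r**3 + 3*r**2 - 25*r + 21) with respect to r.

-4*log(r - 3)/5 + 3*log(r - 1)/8 + 17*log(r + 7)/40 + C

Factor the denominator: (r - 3)*(r - 1)*(r + 7).
Partial-fraction decomposition: 17/(40*(r + 7)) + 3/(8*(r - 1)) - 4/(5*(r - 3)).
Integrate each term: A/(r−a) contributes A·log|r−a|.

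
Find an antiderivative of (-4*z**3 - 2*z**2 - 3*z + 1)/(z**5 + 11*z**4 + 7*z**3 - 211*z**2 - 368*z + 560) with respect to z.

Factor the denominator: (z - 4)*(z - 1)*(z + 4)*(z + 5)*(z + 7).
Partial-fraction decomposition: 27/(11*(z + 7)) - 233/(54*(z + 5)) + 79/(40*(z + 4)) + 1/(90*(z - 1)) - 299/(2376*(z - 4)).
Integrate each term: A/(z−a) contributes A·log|z−a|.

-299*log(z - 4)/2376 + log(z - 1)/90 + 79*log(z + 4)/40 - 233*log(z + 5)/54 + 27*log(z + 7)/11 + C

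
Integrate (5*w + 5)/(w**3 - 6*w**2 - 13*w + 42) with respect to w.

4*log(w - 7)/5 - 3*log(w - 2)/5 - log(w + 3)/5 + C

Factor the denominator: (w - 7)*(w - 2)*(w + 3).
Partial-fraction decomposition: -1/(5*(w + 3)) - 3/(5*(w - 2)) + 4/(5*(w - 7)).
Integrate each term: A/(w−a) contributes A·log|w−a|.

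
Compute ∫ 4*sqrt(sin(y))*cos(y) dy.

8*sin(y)**(3/2)/3 + C

Let u = sin(y), so du = (cos(y)) dy.
Rewriting, the integral becomes 4·∫ √u du = 4·(2/3)u^(3/2).
Substituting back, u = sin(y).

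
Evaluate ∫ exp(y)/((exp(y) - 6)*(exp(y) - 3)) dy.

log(exp(y) - 6)/3 - log(exp(y) - 3)/3 + C

Let u = e^y, du = e^y dy.
The integral becomes ∫ du/((u-3)(u-6)); decompose into partial fractions.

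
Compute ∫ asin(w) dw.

w*asin(w) + sqrt(-w**2 + 1) + C

Use integration by parts with u = arcsin(w), dv = dw.
Then du = 1/sqrt(-w**2 + 1) dw.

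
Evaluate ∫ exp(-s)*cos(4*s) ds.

4*exp(-s)*sin(4*s)/17 - exp(-s)*cos(4*s)/17 + C

Let I denote the integral. Integrate by parts with u = cos(4*s), dv = exp(-s) ds, so v = -exp(-s): I = -exp(-s)*cos(4*s) − 4·∫ exp(-s)*sin(4*s) ds.
Apply parts again with u = sin(4*s), dv = exp(-s) ds: ∫ exp(-s)*sin(4*s) ds = -exp(-s)*sin(4*s) + 4·I. Substituting back brings back I: I = 4*exp(-s)*sin(4*s) - exp(-s)*cos(4*s) − 16·I.
Solving for I: (1 + 16)·I equals the remaining terms, so I = (1/17)·(4*exp(-s)*sin(4*s) - exp(-s)*cos(4*s)).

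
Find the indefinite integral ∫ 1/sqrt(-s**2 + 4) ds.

asin(s/2) + C

Substitute s = 2·sin(θ), so ds = 2·cos(θ) dθ and the radical becomes sqrt(-s**2 + 4) = 2·cos(θ) by the Pythagorean identity.
Integrate the resulting trig expression in θ, then back-substitute θ = asin(s/2), sin(θ) = s/2, cos(θ) = sqrt(-s**2 + 4)/2 (absorbing any constant into C).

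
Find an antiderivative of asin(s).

Use integration by parts with u = arcsin(s), dv = ds.
Then du = 1/sqrt(-s**2 + 1) ds.

s*asin(s) + sqrt(-s**2 + 1) + C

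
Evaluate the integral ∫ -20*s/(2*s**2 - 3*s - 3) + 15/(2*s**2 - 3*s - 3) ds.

Let u = 2*s**2 - 3*s - 3, so du = (4*s - 3) ds.
Rewriting, the integral becomes -5·∫ 1/u du = -5·log(u).
Substituting back, u = 2*s**2 - 3*s - 3.

-5*log(2*s**2 - 3*s - 3) + C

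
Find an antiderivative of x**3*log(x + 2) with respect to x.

x**4*log(x + 2)/4 - x**4/16 + x**3/6 - x**2/2 + 2*x - 4*log(x + 2) + C

Use integration by parts with u = log(x + 2), dv = x**3 dx.
Then du = 1/(x + 2) dx and v = x**4/4.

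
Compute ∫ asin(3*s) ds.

s*asin(3*s) + sqrt(-9*s**2 + 1)/3 + C

Use integration by parts with u = arcsin(3*s), dv = ds.
Then du = 3/sqrt(-9*s**2 + 1) ds.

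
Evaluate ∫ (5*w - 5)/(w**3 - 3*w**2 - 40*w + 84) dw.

6*log(w - 7)/13 - log(w - 2)/8 - 35*log(w + 6)/104 + C

Factor the denominator: (w - 7)*(w - 2)*(w + 6).
Partial-fraction decomposition: -35/(104*(w + 6)) - 1/(8*(w - 2)) + 6/(13*(w - 7)).
Integrate each term: A/(w−a) contributes A·log|w−a|.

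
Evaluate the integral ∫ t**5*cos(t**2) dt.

Let u = t², du = 2t dt; rewrite as (1/2)∫ u^2·cos(1u) du.
Now integrate by parts 2 times.

t**4*sin(t**2)/2 + t**2*cos(t**2) - sin(t**2) + C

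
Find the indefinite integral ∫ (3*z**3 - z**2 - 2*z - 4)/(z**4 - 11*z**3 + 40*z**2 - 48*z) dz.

Factor the denominator: z*(z - 4)**2*(z - 3).
Partial-fraction decomposition: 62/(3*(z - 3)) - 71/(4*(z - 4)) + 41/(z - 4)**2 + 1/(12*z).
Integrate each term; A/(z−a) gives A·log|z−a|; A/(z−a)² gives −A/(z−a).

log(z)/12 - 71*log(z - 4)/4 + 62*log(z - 3)/3 - 41/(z - 4) + C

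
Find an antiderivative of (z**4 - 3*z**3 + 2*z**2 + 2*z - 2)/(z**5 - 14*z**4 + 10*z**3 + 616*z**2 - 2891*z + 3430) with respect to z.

Factor the denominator: (z - 7)**2*(z - 5)*(z - 2)*(z + 7).
Partial-fraction decomposition: 439/(2646*(z + 7)) - 2/(675*(z - 2)) + 77/(36*(z - 5)) - 6379/(4900*(z - 7)) + 741/(70*(z - 7)**2).
Integrate each term; A/(z−a) gives A·log|z−a|; A/(z−a)² gives −A/(z−a).

-6379*log(z - 7)/4900 + 77*log(z - 5)/36 - 2*log(z - 2)/675 + 439*log(z + 7)/2646 - 741/(70*z - 490) + C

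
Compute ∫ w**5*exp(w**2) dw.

(w**4 - 2*w**2 + 2)*exp(w**2)/2 + C

Let u = w², du = 2w dw; rewrite as (1/2)∫ u^2·exp(1u) du.
Now integrate by parts 2 times.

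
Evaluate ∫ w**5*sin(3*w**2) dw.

-w**4*cos(3*w**2)/6 + w**2*sin(3*w**2)/9 + cos(3*w**2)/27 + C

Let u = w², du = 2w dw; rewrite as (1/2)∫ u^2·sin(3u) du.
Now integrate by parts 2 times.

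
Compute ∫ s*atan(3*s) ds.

s**2*atan(3*s)/2 - s/6 + atan(3*s)/18 + C

Use integration by parts with u = arctan(3*s), dv = s ds.
Then du = 3/(9*s**2 + 1) ds.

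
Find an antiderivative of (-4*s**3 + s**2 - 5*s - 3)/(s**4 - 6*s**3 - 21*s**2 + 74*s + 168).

-1361*log(s - 7)/270 + 263*log(s - 4)/126 + 43*log(s + 2)/54 - 129*log(s + 3)/70 + C

Factor the denominator: (s - 7)*(s - 4)*(s + 2)*(s + 3).
Partial-fraction decomposition: -129/(70*(s + 3)) + 43/(54*(s + 2)) + 263/(126*(s - 4)) - 1361/(270*(s - 7)).
Integrate each term: A/(s−a) contributes A·log|s−a|.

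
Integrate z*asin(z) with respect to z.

z**2*asin(z)/2 + z*sqrt(-z**2 + 1)/4 - asin(z)/4 + C

Use integration by parts with u = arcsin(z), dv = z dz.
Then du = 1/sqrt(-z**2 + 1) dz.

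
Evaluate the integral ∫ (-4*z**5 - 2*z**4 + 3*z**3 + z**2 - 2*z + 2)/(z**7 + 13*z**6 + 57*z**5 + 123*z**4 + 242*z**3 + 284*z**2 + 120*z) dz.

log(z)/60 + 4*log(z + 1)/125 - 682*log(z + 5)/145 + 13957*log(z + 6)/3000 + 71*log(z**2 + 4)/58000 + 6797*atan(z/2)/29000 + 1/(25*z + 25) + C

Factor the denominator: z*(z + 1)**2*(z + 5)*(z + 6)*(z**2 + 4).
Partial-fraction decomposition: (71*z + 13594)/(29000*(z**2 + 4)) + 13957/(3000*(z + 6)) - 682/(145*(z + 5)) + 4/(125*(z + 1)) - 1/(25*(z + 1)**2) + 1/(60*z).
Integrate each term; A/(z−a) gives A·log|z−a|; the (Bz+D)/(z²+p²) term gives a log and an atan.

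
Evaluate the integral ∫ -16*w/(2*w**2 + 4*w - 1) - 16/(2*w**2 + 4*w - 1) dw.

Let u = 2*w**2 + 4*w - 1, so du = (4*w + 4) dw.
Rewriting, the integral becomes -4·∫ 1/u du = -4·log(u).
Substituting back, u = 2*w**2 + 4*w - 1.

-4*log(2*w**2 + 4*w - 1) + C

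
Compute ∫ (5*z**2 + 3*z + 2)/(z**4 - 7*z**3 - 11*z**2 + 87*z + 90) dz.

200*log(z - 6)/63 - 71*log(z - 5)/24 + log(z + 1)/21 - 19*log(z + 3)/72 + C

Factor the denominator: (z - 6)*(z - 5)*(z + 1)*(z + 3).
Partial-fraction decomposition: -19/(72*(z + 3)) + 1/(21*(z + 1)) - 71/(24*(z - 5)) + 200/(63*(z - 6)).
Integrate each term: A/(z−a) contributes A·log|z−a|.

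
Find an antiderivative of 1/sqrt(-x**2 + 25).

asin(x/5) + C

Substitute x = 5·sin(θ), so dx = 5·cos(θ) dθ and the radical becomes sqrt(-x**2 + 25) = 5·cos(θ) by the Pythagorean identity.
Integrate the resulting trig expression in θ, then back-substitute θ = asin(x/5), sin(θ) = x/5, cos(θ) = sqrt(-x**2 + 25)/5 (absorbing any constant into C).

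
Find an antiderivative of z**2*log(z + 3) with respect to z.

z**3*log(z + 3)/3 - z**3/9 + z**2/2 - 3*z + 9*log(z + 3) + C

Use integration by parts with u = log(z + 3), dv = z**2 dz.
Then du = 1/(z + 3) dz and v = z**3/3.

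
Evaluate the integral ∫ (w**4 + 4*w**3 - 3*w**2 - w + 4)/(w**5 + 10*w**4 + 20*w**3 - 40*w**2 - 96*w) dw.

Factor the denominator: w*(w - 2)*(w + 2)*(w + 4)*(w + 6).
Partial-fraction decomposition: 167/(192*(w + 6)) + 5/(12*(w + 4)) - 11/(32*(w + 2)) + 19/(192*(w - 2)) - 1/(24*w).
Integrate each term: A/(w−a) contributes A·log|w−a|.

-log(w)/24 + 19*log(w - 2)/192 - 11*log(w + 2)/32 + 5*log(w + 4)/12 + 167*log(w + 6)/192 + C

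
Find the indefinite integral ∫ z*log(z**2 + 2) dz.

z**2*log(z**2 + 2)/2 - z**2/2 + log(z**2 + 2) + C

Let u = z**2 + 2, so du = (2*z) dz.
The integral becomes (1/2)·∫ log(u) du; integrate by parts with u′=log(u), dv′=du.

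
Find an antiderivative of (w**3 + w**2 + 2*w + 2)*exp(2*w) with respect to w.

Use integration by parts with u = w**3 + w**2 + 2*w + 2, dv = exp(2*w) dw, so v = exp(2*w)/2.
Apply parts 3 times (tabular method): alternate signs, differentiate u down to 0, integrate dv up.

(4*w**3 - 2*w**2 + 10*w + 3)*exp(2*w)/8 + C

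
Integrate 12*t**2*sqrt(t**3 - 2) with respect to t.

8*(t**3 - 2)**(3/2)/3 + C

Let u = t**3 - 2, so du = (3*t**2) dt.
Rewriting, the integral becomes 4·∫ √u du = 4·(2/3)u^(3/2).
Substituting back, u = t**3 - 2.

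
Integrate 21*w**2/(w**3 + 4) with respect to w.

Let u = w**3 + 4, so du = (3*w**2) dw.
Rewriting, the integral becomes 7·∫ 1/u du = 7·log(u).
Substituting back, u = w**3 + 4.

7*log(w**3 + 4) + C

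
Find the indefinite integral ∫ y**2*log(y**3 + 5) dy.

Let u = y**3 + 5, so du = (3*y**2) dy.
The integral becomes (1/3)·∫ log(u) du; integrate by parts with u′=log(u), dv′=du.

y**3*log(y**3 + 5)/3 - y**3/3 + 5*log(y**3 + 5)/3 + C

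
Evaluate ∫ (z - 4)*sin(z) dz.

Use integration by parts with u = z - 4, dv = sin(z) dz, so v = -cos(z).
Apply parts 1 times (tabular method): alternate signs, differentiate u down to 0, integrate dv up.

-z*cos(z) + sin(z) + 4*cos(z) + C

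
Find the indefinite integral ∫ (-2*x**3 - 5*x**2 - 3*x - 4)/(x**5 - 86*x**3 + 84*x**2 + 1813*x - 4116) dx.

Factor the denominator: (x - 7)*(x - 4)*(x - 3)*(x + 7)**2.
Partial-fraction decomposition: 41137/(592900*(x + 7)) - 229/(770*(x + 7)**2) - 7/(25*(x - 3)) + 224/(363*(x - 4)) - 239/(588*(x - 7)).
Integrate each term; A/(x−a) gives A·log|x−a|; A/(x−a)² gives −A/(x−a).

-239*log(x - 7)/588 + 224*log(x - 4)/363 - 7*log(x - 3)/25 + 41137*log(x + 7)/592900 + 229/(770*x + 5390) + C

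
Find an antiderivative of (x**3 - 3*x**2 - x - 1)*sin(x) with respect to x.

Use integration by parts with u = x**3 - 3*x**2 - x - 1, dv = sin(x) dx, so v = -cos(x).
Apply parts 3 times (tabular method): alternate signs, differentiate u down to 0, integrate dv up.

-x**3*cos(x) + 3*x**2*sin(x) + 3*x**2*cos(x) - 6*x*sin(x) + 7*x*cos(x) - 7*sin(x) - 5*cos(x) + C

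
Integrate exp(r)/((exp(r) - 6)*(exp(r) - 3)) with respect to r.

Let u = e^r, du = e^r dr.
The integral becomes ∫ du/((u-6)(u-3)); decompose into partial fractions.

log(exp(r) - 6)/3 - log(exp(r) - 3)/3 + C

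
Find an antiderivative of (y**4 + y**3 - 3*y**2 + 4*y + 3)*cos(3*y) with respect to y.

Use integration by parts with u = y**4 + y**3 - 3*y**2 + 4*y + 3, dv = cos(3*y) dy, so v = sin(3*y)/3.
Apply parts 4 times (tabular method): alternate signs, differentiate u down to 0, integrate dv up.

y**4*sin(3*y)/3 + y**3*sin(3*y)/3 + 4*y**3*cos(3*y)/9 - 13*y**2*sin(3*y)/9 + y**2*cos(3*y)/3 + 10*y*sin(3*y)/9 - 26*y*cos(3*y)/27 + 107*sin(3*y)/81 + 10*cos(3*y)/27 + C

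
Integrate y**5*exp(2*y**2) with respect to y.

(2*y**4 - 2*y**2 + 1)*exp(2*y**2)/8 + C

Let u = y², du = 2y dy; rewrite as (1/2)∫ u^2·exp(2u) du.
Now integrate by parts 2 times.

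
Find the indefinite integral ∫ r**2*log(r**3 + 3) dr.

r**3*log(r**3 + 3)/3 - r**3/3 + log(r**3 + 3) + C

Let u = r**3 + 3, so du = (3*r**2) dr.
The integral becomes (1/3)·∫ log(u) du; integrate by parts with u′=log(u), dv′=du.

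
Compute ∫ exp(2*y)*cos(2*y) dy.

exp(2*y)*sin(2*y)/4 + exp(2*y)*cos(2*y)/4 + C

Let I denote the integral. Integrate by parts with u = cos(2*y), dv = exp(2*y) dy, so v = exp(2*y)/2: I = exp(2*y)*cos(2*y)/2 + ∫ exp(2*y)*sin(2*y) dy.
Apply parts again with u = sin(2*y), dv = exp(2*y) dy: ∫ exp(2*y)*sin(2*y) dy = exp(2*y)*sin(2*y)/2 − I. Substituting back brings back I: I = exp(2*y)*sin(2*y)/2 + exp(2*y)*cos(2*y)/2 − I.
Solving for I: (1 + 1)·I equals the remaining terms, so I = (1/2)·(exp(2*y)*sin(2*y)/2 + exp(2*y)*cos(2*y)/2).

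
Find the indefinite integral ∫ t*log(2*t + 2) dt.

Use integration by parts with u = log(2*t + 2), dv = t dt.
Then du = 2/(2*t + 2) dt and v = t**2/2.

t**2*log(2*t + 2)/2 - t**2/4 + t/2 - log(t + 1)/2 + C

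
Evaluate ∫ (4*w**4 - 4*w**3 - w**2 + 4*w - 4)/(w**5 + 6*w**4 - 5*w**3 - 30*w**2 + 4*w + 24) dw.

log(w - 2)/3 + log(w - 1)/42 - log(w + 1)/30 - 5*log(w + 2)/3 + 187*log(w + 6)/35 + C

Factor the denominator: (w - 2)*(w - 1)*(w + 1)*(w + 2)*(w + 6).
Partial-fraction decomposition: 187/(35*(w + 6)) - 5/(3*(w + 2)) - 1/(30*(w + 1)) + 1/(42*(w - 1)) + 1/(3*(w - 2)).
Integrate each term: A/(w−a) contributes A·log|w−a|.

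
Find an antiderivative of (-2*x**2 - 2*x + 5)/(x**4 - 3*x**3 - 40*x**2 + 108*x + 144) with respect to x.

Factor the denominator: (x - 6)*(x - 4)*(x + 1)*(x + 6).
Partial-fraction decomposition: 11/(120*(x + 6)) + 1/(35*(x + 1)) + 7/(20*(x - 4)) - 79/(168*(x - 6)).
Integrate each term: A/(x−a) contributes A·log|x−a|.

-79*log(x - 6)/168 + 7*log(x - 4)/20 + log(x + 1)/35 + 11*log(x + 6)/120 + C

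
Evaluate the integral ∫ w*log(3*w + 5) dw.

Use integration by parts with u = log(3*w + 5), dv = w dw.
Then du = 3/(3*w + 5) dw and v = w**2/2.

w**2*log(3*w + 5)/2 - w**2/4 + 5*w/6 - 25*log(3*w + 5)/18 + C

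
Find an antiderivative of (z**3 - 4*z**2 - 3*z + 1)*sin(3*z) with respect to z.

-z**3*cos(3*z)/3 + z**2*sin(3*z)/3 + 4*z**2*cos(3*z)/3 - 8*z*sin(3*z)/9 + 11*z*cos(3*z)/9 - 11*sin(3*z)/27 - 17*cos(3*z)/27 + C

Use integration by parts with u = z**3 - 4*z**2 - 3*z + 1, dv = sin(3*z) dz, so v = -cos(3*z)/3.
Apply parts 3 times (tabular method): alternate signs, differentiate u down to 0, integrate dv up.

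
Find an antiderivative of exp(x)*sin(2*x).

exp(x)*sin(2*x)/5 - 2*exp(x)*cos(2*x)/5 + C

Let I denote the integral. Integrate by parts with u = sin(2*x), dv = exp(x) dx, so v = exp(x): I = exp(x)*sin(2*x) − 2·∫ exp(x)*cos(2*x) dx.
Apply parts again with u = cos(2*x), dv = exp(x) dx: ∫ exp(x)*cos(2*x) dx = exp(x)*cos(2*x) + 2·I. Substituting back brings back I: I = exp(x)*sin(2*x) - 2*exp(x)*cos(2*x) − 4·I.
Solving for I: (1 + 4)·I equals the remaining terms, so I = (1/5)·(exp(x)*sin(2*x) - 2*exp(x)*cos(2*x)).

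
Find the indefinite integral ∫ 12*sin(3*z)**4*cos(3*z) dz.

Let u = sin(3*z), so du = (3*cos(3*z)) dz.
Rewriting, the integral becomes 4·∫ u^4 du = 4·u^5/5.
Substituting back, u = sin(3*z).

4*sin(3*z)**5/5 + C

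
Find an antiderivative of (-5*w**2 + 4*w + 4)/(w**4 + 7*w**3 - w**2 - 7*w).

Factor the denominator: w*(w - 1)*(w + 1)*(w + 7).
Partial-fraction decomposition: 269/(336*(w + 7)) - 5/(12*(w + 1)) + 3/(16*(w - 1)) - 4/(7*w).
Integrate each term: A/(w−a) contributes A·log|w−a|.

-4*log(w)/7 + 3*log(w - 1)/16 - 5*log(w + 1)/12 + 269*log(w + 7)/336 + C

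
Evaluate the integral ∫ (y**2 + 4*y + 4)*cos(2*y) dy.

Use integration by parts with u = y**2 + 4*y + 4, dv = cos(2*y) dy, so v = sin(2*y)/2.
Apply parts 2 times (tabular method): alternate signs, differentiate u down to 0, integrate dv up.

y**2*sin(2*y)/2 + 2*y*sin(2*y) + y*cos(2*y)/2 + 7*sin(2*y)/4 + cos(2*y) + C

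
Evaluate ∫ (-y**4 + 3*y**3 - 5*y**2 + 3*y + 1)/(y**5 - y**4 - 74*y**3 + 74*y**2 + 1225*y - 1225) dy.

Factor the denominator: (y - 7)*(y - 5)*(y - 1)*(y + 5)*(y + 7).
Partial-fraction decomposition: -3695/(2688*(y + 7)) + 1139/(1440*(y + 5)) + 1/(1152*(y - 1)) + 359/(960*(y - 5)) - 1595/(2016*(y - 7)).
Integrate each term: A/(y−a) contributes A·log|y−a|.

-1595*log(y - 7)/2016 + 359*log(y - 5)/960 + log(y - 1)/1152 + 1139*log(y + 5)/1440 - 3695*log(y + 7)/2688 + C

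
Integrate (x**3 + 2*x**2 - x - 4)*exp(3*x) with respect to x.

Use integration by parts with u = x**3 + 2*x**2 - x - 4, dv = exp(3*x) dx, so v = exp(3*x)/3.
Apply parts 3 times (tabular method): alternate signs, differentiate u down to 0, integrate dv up.

(9*x**3 + 9*x**2 - 15*x - 31)*exp(3*x)/27 + C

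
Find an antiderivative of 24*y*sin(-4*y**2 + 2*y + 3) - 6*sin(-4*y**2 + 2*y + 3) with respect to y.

Let u = 4*y**2 - 2*y - 3, so du = (8*y - 2) dy.
Rewriting, the integral becomes -3·∫ sin(u) du = -3·-cos(u).
Substituting back, u = 4*y**2 - 2*y - 3.

3*cos(-4*y**2 + 2*y + 3) + C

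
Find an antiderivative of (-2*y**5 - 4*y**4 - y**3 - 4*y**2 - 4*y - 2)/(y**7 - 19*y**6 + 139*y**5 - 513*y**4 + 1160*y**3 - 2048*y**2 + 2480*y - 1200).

Factor the denominator: (y - 6)*(y - 5)**2*(y - 2)*(y - 1)*(y**2 + 4).
Partial-fraction decomposition: -(1988*y + 4343)/(84100*(y**2 + 4)) - 17/(400*(y - 1)) + 9/(16*(y - 2)) + 348593/(13456*(y - 5)) + 2999/(116*(y - 5)**2) - 10561/(400*(y - 6)).
Integrate each term; A/(y−a) gives A·log|y−a|; the (By+D)/(y²+p²) term gives a log and an atan.

-10561*log(y - 6)/400 + 348593*log(y - 5)/13456 + 9*log(y - 2)/16 - 17*log(y - 1)/400 - 497*log(y**2 + 4)/42050 - 4343*atan(y/2)/168200 - 2999/(116*y - 580) + C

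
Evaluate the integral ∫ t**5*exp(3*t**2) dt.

Let u = t², du = 2t dt; rewrite as (1/2)∫ u^2·exp(3u) du.
Now integrate by parts 2 times.

(9*t**4 - 6*t**2 + 2)*exp(3*t**2)/54 + C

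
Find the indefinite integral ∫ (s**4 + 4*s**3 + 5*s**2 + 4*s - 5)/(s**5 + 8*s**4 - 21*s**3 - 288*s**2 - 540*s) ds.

Factor the denominator: s*(s - 6)*(s + 3)*(s + 5)*(s + 6).
Partial-fraction decomposition: 583/(216*(s + 6)) - 45/(22*(s + 5)) + 1/(162*(s + 3)) + 2359/(7128*(s - 6)) + 1/(108*s).
Integrate each term: A/(s−a) contributes A·log|s−a|.

log(s)/108 + 2359*log(s - 6)/7128 + log(s + 3)/162 - 45*log(s + 5)/22 + 583*log(s + 6)/216 + C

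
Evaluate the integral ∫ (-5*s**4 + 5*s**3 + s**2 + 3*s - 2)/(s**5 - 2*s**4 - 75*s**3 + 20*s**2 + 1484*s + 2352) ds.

Factor the denominator: (s - 7)**2*(s + 2)*(s + 4)*(s + 6).
Partial-fraction decomposition: -943/(169*(s + 6)) + 799/(242*(s + 4)) - 31/(162*(s + 2)) - 4191298/(1656369*(s - 7)) - 10222/(1287*(s - 7)**2).
Integrate each term; A/(s−a) gives A·log|s−a|; A/(s−a)² gives −A/(s−a).

-4191298*log(s - 7)/1656369 - 31*log(s + 2)/162 + 799*log(s + 4)/242 - 943*log(s + 6)/169 + 10222/(1287*s - 9009) + C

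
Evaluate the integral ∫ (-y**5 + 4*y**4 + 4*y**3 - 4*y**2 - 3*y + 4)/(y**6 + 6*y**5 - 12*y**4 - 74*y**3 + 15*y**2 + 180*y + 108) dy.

Factor the denominator: (y - 3)*(y - 2)*(y + 1)**2*(y + 3)*(y + 6).
Partial-fraction decomposition: -5987/(2700*(y + 6)) + 109/(90*(y + 3)) - 67/(1800*(y + 1)) + 1/(30*(y + 1)**2) - 23/(180*(y - 2)) + 37/(216*(y - 3)).
Integrate each term; A/(y−a) gives A·log|y−a|; A/(y−a)² gives −A/(y−a).

37*log(y - 3)/216 - 23*log(y - 2)/180 - 67*log(y + 1)/1800 + 109*log(y + 3)/90 - 5987*log(y + 6)/2700 - 1/(30*y + 30) + C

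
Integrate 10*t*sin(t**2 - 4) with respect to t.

Let u = t**2 - 4, so du = (2*t) dt.
Rewriting, the integral becomes 5·∫ sin(u) du = 5·-cos(u).
Substituting back, u = t**2 - 4.

-5*cos(t**2 - 4) + C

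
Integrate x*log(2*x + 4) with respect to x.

x**2*log(2*x + 4)/2 - x**2/4 + x - 2*log(x + 2) + C

Use integration by parts with u = log(2*x + 4), dv = x dx.
Then du = 2/(2*x + 4) dx and v = x**2/2.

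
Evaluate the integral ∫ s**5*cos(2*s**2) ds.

Let u = s², du = 2s ds; rewrite as (1/2)∫ u^2·cos(2u) du.
Now integrate by parts 2 times.

s**4*sin(2*s**2)/4 + s**2*cos(2*s**2)/4 - sin(2*s**2)/8 + C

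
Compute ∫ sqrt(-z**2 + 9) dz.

z*sqrt(-z**2 + 9)/2 + 9*asin(z/3)/2 + C

Substitute z = 3·sin(θ), so dz = 3·cos(θ) dθ and the radical becomes sqrt(-z**2 + 9) = 3·cos(θ) by the Pythagorean identity.
Integrate the resulting trig expression in θ, then back-substitute θ = asin(z/3), sin(θ) = z/3, cos(θ) = sqrt(-z**2 + 9)/3 (absorbing any constant into C).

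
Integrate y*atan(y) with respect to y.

Use integration by parts with u = arctan(y), dv = y dy.
Then du = 1/(y**2 + 1) dy.

y**2*atan(y)/2 - y/2 + atan(y)/2 + C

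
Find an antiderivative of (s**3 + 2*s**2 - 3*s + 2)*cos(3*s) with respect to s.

Use integration by parts with u = s**3 + 2*s**2 - 3*s + 2, dv = cos(3*s) ds, so v = sin(3*s)/3.
Apply parts 3 times (tabular method): alternate signs, differentiate u down to 0, integrate dv up.

s**3*sin(3*s)/3 + 2*s**2*sin(3*s)/3 + s**2*cos(3*s)/3 - 11*s*sin(3*s)/9 + 4*s*cos(3*s)/9 + 14*sin(3*s)/27 - 11*cos(3*s)/27 + C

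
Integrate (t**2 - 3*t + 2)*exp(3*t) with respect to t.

(9*t**2 - 33*t + 29)*exp(3*t)/27 + C

Use integration by parts with u = t**2 - 3*t + 2, dv = exp(3*t) dt, so v = exp(3*t)/3.
Apply parts 2 times (tabular method): alternate signs, differentiate u down to 0, integrate dv up.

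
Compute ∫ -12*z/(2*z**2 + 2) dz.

-3*log(2*z**2 + 2) + C

Let u = 2*z**2 + 2, so du = (4*z) dz.
Rewriting, the integral becomes -3·∫ 1/u du = -3·log(u).
Substituting back, u = 2*z**2 + 2.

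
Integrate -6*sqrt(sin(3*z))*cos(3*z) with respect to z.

Let u = sin(3*z), so du = (3*cos(3*z)) dz.
Rewriting, the integral becomes -2·∫ √u du = -2·(2/3)u^(3/2).
Substituting back, u = sin(3*z).

-4*sin(3*z)**(3/2)/3 + C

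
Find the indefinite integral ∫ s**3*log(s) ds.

Use integration by parts with u = log(s), dv = s**3 ds.
Then du = 1/s ds and v = s**4/4.

s**4*log(s)/4 - s**4/16 + C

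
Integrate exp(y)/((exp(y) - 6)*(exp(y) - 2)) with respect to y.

Let u = e^y, du = e^y dy.
The integral becomes ∫ du/((u-6)(u-2)); decompose into partial fractions.

log(exp(y) - 6)/4 - log(exp(y) - 2)/4 + C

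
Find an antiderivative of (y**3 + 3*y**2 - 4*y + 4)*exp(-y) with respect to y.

Use integration by parts with u = y**3 + 3*y**2 - 4*y + 4, dv = exp(-y) dy, so v = -exp(-y).
Apply parts 3 times (tabular method): alternate signs, differentiate u down to 0, integrate dv up.

(-y**3 - 6*y**2 - 8*y - 12)*exp(-y) + C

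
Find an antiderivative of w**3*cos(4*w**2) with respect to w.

w**2*sin(4*w**2)/8 + cos(4*w**2)/32 + C

Let u = w², du = 2w dw; rewrite as (1/2)∫ u^1·cos(4u) du.
Now integrate by parts 1 time.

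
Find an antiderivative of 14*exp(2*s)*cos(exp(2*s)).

Let u = exp(2*s), so du = (2*exp(2*s)) ds.
Rewriting, the integral becomes 7·∫ cos(u) du = 7·sin(u).
Substituting back, u = exp(2*s).

7*sin(exp(2*s)) + C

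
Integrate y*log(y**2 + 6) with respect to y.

Let u = y**2 + 6, so du = (2*y) dy.
The integral becomes (1/2)·∫ log(u) du; integrate by parts with u′=log(u), dv′=du.

y**2*log(y**2 + 6)/2 - y**2/2 + 3*log(y**2 + 6) + C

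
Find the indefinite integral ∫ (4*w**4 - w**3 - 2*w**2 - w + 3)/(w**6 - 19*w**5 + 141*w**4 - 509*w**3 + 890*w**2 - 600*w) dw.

-log(w)/200 - 84583*log(w - 5)/900 + 927*log(w - 4)/8 - 93*log(w - 3)/4 + 49*log(w - 2)/36 - 2323/(30*w - 150) + C

Factor the denominator: w*(w - 5)**2*(w - 4)*(w - 3)*(w - 2).
Partial-fraction decomposition: 49/(36*(w - 2)) - 93/(4*(w - 3)) + 927/(8*(w - 4)) - 84583/(900*(w - 5)) + 2323/(30*(w - 5)**2) - 1/(200*w).
Integrate each term; A/(w−a) gives A·log|w−a|; A/(w−a)² gives −A/(w−a).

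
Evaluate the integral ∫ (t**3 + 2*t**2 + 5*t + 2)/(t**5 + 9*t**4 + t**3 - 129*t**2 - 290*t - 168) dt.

59*log(t - 4)/1155 + log(t + 1)/30 - 4*log(t + 2)/15 + 11*log(t + 3)/28 - 139*log(t + 7)/660 + C

Factor the denominator: (t - 4)*(t + 1)*(t + 2)*(t + 3)*(t + 7).
Partial-fraction decomposition: -139/(660*(t + 7)) + 11/(28*(t + 3)) - 4/(15*(t + 2)) + 1/(30*(t + 1)) + 59/(1155*(t - 4)).
Integrate each term: A/(t−a) contributes A·log|t−a|.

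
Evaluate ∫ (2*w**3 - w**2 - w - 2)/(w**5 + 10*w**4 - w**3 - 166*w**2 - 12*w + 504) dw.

Factor the denominator: (w - 3)*(w - 2)*(w + 2)*(w + 6)*(w + 7).
Partial-fraction decomposition: -73/(45*(w + 7)) + 29/(18*(w + 6)) - 1/(20*(w + 2)) - 1/(36*(w - 2)) + 4/(45*(w - 3)).
Integrate each term: A/(w−a) contributes A·log|w−a|.

4*log(w - 3)/45 - log(w - 2)/36 - log(w + 2)/20 + 29*log(w + 6)/18 - 73*log(w + 7)/45 + C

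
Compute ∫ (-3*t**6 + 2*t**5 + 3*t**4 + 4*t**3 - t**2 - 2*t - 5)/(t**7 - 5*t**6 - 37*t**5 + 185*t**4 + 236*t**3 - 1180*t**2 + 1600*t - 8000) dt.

2966237*log(t - 5)/681210 - 1849*log(t - 4)/288 + 13837*log(t + 4)/12960 - 5177*log(t + 5)/2610 - 309*log(t**2 + 4)/33640 - 1139*atan(t/2)/33640 + 3829/(261*t - 1305) + C

Factor the denominator: (t - 5)**2*(t - 4)*(t + 4)*(t + 5)*(t**2 + 4).
Partial-fraction decomposition: -(309*t + 1139)/(16820*(t**2 + 4)) - 5177/(2610*(t + 5)) + 13837/(12960*(t + 4)) - 1849/(288*(t - 4)) + 2966237/(681210*(t - 5)) - 3829/(261*(t - 5)**2).
Integrate each term; A/(t−a) gives A·log|t−a|; the (Bt+D)/(t²+p²) term gives a log and an atan.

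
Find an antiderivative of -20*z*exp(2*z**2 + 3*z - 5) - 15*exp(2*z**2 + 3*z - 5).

Let u = 2*z**2 + 3*z - 5, so du = (4*z + 3) dz.
Rewriting, the integral becomes -5·∫ e^u du = -5·e^u.
Substituting back, u = 2*z**2 + 3*z - 5.

-5*exp(2*z**2 + 3*z - 5) + C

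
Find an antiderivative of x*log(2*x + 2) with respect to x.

x**2*log(2*x + 2)/2 - x**2/4 + x/2 - log(x + 1)/2 + C

Use integration by parts with u = log(2*x + 2), dv = x dx.
Then du = 2/(2*x + 2) dx and v = x**2/2.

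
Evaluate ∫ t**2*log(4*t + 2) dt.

t**3*log(4*t + 2)/3 - t**3/9 + t**2/12 - t/12 + log(2*t + 1)/24 + C

Use integration by parts with u = log(4*t + 2), dv = t**2 dt.
Then du = 4/(4*t + 2) dt and v = t**3/3.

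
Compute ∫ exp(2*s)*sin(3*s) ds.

Let I denote the integral. Integrate by parts with u = sin(3*s), dv = exp(2*s) ds, so v = exp(2*s)/2: I = exp(2*s)*sin(3*s)/2 − (3/2)·∫ exp(2*s)*cos(3*s) ds.
Apply parts again with u = cos(3*s), dv = exp(2*s) ds: ∫ exp(2*s)*cos(3*s) ds = exp(2*s)*cos(3*s)/2 + (3/2)·I. Substituting back brings back I: I = exp(2*s)*sin(3*s)/2 - 3*exp(2*s)*cos(3*s)/4 − (9/4)·I.
Solving for I: (1 + 9/4)·I equals the remaining terms, so I = (4/13)·(exp(2*s)*sin(3*s)/2 - 3*exp(2*s)*cos(3*s)/4).

2*exp(2*s)*sin(3*s)/13 - 3*exp(2*s)*cos(3*s)/13 + C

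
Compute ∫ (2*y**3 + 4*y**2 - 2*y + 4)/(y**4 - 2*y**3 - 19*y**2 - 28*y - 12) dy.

71*log(y - 6)/49 + 76*log(y + 1)/49 - log(y + 2) + 8/(7*y + 7) + C

Factor the denominator: (y - 6)*(y + 1)**2*(y + 2).
Partial-fraction decomposition: -1/(y + 2) + 76/(49*(y + 1)) - 8/(7*(y + 1)**2) + 71/(49*(y - 6)).
Integrate each term; A/(y−a) gives A·log|y−a|; A/(y−a)² gives −A/(y−a).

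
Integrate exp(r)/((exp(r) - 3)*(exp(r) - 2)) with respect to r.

Let u = e^r, du = e^r dr.
The integral becomes ∫ du/((u-2)(u-3)); decompose into partial fractions.

log(exp(r) - 3) - log(exp(r) - 2) + C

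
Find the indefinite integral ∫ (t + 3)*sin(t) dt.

Use integration by parts with u = t + 3, dv = sin(t) dt, so v = -cos(t).
Apply parts 1 times (tabular method): alternate signs, differentiate u down to 0, integrate dv up.

-t*cos(t) + sin(t) - 3*cos(t) + C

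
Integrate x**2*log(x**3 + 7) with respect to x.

Let u = x**3 + 7, so du = (3*x**2) dx.
The integral becomes (1/3)·∫ log(u) du; integrate by parts with u′=log(u), dv′=du.

x**3*log(x**3 + 7)/3 - x**3/3 + 7*log(x**3 + 7)/3 + C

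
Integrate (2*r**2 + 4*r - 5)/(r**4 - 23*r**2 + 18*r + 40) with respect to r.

43*log(r - 4)/90 - 11*log(r - 2)/42 - 7*log(r + 1)/60 - 25*log(r + 5)/252 + C

Factor the denominator: (r - 4)*(r - 2)*(r + 1)*(r + 5).
Partial-fraction decomposition: -25/(252*(r + 5)) - 7/(60*(r + 1)) - 11/(42*(r - 2)) + 43/(90*(r - 4)).
Integrate each term: A/(r−a) contributes A·log|r−a|.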